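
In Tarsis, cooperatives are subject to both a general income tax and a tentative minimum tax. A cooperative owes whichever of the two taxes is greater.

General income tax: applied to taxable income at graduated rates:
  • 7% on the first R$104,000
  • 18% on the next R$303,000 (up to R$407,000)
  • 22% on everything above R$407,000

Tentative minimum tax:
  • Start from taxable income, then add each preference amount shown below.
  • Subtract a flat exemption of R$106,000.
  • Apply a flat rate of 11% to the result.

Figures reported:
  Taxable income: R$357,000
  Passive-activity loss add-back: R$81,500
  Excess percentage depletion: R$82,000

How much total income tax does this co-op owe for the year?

Tentative minimum tax:
  Adjusted income: R$357,000 + R$81,500 + R$82,000 = R$520,500
  Less exemption R$106,000 → base R$414,500
  R$414,500 × 11% = R$45,595

General income tax:
  R$104,000 × 7% = R$7,280
  R$253,000 × 18% = R$45,540
  → R$52,820

R$52,820 > R$45,595, so the general income tax governs.

R$52,820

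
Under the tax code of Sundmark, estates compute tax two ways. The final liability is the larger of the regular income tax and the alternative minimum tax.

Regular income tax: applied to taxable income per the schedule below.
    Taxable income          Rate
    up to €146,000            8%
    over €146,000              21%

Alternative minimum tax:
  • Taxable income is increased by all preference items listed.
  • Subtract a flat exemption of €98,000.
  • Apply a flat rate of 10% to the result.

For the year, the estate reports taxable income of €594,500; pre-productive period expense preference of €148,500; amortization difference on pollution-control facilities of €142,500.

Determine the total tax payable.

Regular income tax:
  €146,000 × 8% = €11,680
  €448,500 × 21% = €94,185
  → €105,865

Alternative minimum tax:
  Adjusted income: €594,500 + €148,500 + €142,500 = €885,500
  Less exemption €98,000 → base €787,500
  €787,500 × 10% = €78,750

€105,865 > €78,750, so the regular income tax governs.

€105,865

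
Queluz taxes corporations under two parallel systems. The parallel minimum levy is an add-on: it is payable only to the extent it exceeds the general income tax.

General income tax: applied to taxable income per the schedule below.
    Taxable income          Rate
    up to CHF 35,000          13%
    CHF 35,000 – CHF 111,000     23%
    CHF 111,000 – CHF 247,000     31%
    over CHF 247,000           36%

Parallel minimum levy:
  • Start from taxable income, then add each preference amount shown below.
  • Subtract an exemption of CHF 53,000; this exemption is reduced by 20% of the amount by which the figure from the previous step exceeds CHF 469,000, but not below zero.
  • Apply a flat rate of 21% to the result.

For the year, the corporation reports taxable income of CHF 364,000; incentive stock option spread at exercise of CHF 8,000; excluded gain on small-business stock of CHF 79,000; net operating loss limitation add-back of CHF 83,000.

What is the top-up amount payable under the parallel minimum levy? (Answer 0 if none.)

CHF 0

General income tax:
  CHF 35,000 × 13% = CHF 4,550
  CHF 76,000 × 23% = CHF 17,480
  CHF 136,000 × 31% = CHF 42,160
  CHF 117,000 × 36% = CHF 42,120
  → CHF 106,310

Parallel minimum levy:
  Adjusted income: CHF 364,000 + CHF 8,000 + CHF 79,000 + CHF 83,000 = CHF 534,000
  Exemption: CHF 53,000 − 20% × (CHF 534,000 − CHF 469,000) = CHF 53,000 − CHF 13,000 = CHF 40,000
  Base: CHF 534,000 − CHF 40,000 = CHF 494,000
  CHF 494,000 × 21% = CHF 103,740

CHF 103,740 ≤ CHF 106,310, so no add-on is due.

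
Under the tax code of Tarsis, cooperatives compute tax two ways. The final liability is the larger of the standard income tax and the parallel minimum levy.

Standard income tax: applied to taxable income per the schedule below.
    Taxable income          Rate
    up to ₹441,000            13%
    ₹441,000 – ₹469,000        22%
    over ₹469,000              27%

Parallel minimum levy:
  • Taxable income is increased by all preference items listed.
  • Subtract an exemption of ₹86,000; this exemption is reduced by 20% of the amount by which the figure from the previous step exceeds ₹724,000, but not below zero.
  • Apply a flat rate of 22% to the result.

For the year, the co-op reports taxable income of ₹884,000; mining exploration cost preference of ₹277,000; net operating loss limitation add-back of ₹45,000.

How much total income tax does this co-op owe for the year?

₹265,320

Standard income tax:
  ₹441,000 × 13% = ₹57,330
  ₹28,000 × 22% = ₹6,160
  ₹415,000 × 27% = ₹112,050
  → ₹175,540

Parallel minimum levy:
  Adjusted income: ₹884,000 + ₹277,000 + ₹45,000 = ₹1,206,000
  Exemption: 20% × (₹1,206,000 − ₹724,000) = ₹96,400 ≥ ₹86,000, so the exemption is fully phased out
  Base: ₹1,206,000 − ₹0 = ₹1,206,000
  ₹1,206,000 × 22% = ₹265,320

₹265,320 > ₹175,540, so the parallel minimum levy is the binding amount.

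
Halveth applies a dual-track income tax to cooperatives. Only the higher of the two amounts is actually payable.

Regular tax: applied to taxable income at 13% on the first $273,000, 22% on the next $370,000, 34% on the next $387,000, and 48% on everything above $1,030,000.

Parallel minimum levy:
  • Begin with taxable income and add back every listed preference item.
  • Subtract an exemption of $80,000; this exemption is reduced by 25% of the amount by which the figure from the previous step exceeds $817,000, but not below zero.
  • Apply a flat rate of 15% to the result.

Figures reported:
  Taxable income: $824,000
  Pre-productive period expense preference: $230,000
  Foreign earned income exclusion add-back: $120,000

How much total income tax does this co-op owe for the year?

$178,430

Parallel minimum levy:
  Adjusted income: $824,000 + $230,000 + $120,000 = $1,174,000
  Exemption: 25% × ($1,174,000 − $817,000) = $89,250 ≥ $80,000, so the exemption is fully phased out
  Base: $1,174,000 − $0 = $1,174,000
  $1,174,000 × 15% = $176,100

Regular tax:
  $273,000 × 13% = $35,490
  $370,000 × 22% = $81,400
  $181,000 × 34% = $61,540
  → $178,430

$178,430 > $176,100, so the regular tax governs.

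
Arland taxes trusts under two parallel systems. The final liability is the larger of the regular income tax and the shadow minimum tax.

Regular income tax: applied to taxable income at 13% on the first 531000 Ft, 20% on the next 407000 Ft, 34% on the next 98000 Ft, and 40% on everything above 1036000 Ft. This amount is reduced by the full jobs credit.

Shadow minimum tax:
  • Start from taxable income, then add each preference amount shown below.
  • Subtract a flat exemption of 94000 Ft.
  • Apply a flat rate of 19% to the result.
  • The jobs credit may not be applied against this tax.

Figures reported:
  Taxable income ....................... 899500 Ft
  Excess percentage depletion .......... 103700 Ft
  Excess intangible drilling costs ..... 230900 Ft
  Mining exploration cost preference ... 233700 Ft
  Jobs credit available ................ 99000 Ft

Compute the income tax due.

Shadow minimum tax:
  Adjusted income: 899500 Ft + 103700 Ft + 230900 Ft + 233700 Ft = 1467800 Ft
  Less exemption 94000 Ft → base 1373800 Ft
  1373800 Ft × 19% = 261022 Ft

Regular income tax:
  531000 Ft × 13% = 69030 Ft
  368500 Ft × 20% = 73700 Ft
  → 142730 Ft
  Less jobs credit 99000 Ft → 43730 Ft

261022 Ft > 43730 Ft, so the shadow minimum tax is the binding amount.

261022 Ft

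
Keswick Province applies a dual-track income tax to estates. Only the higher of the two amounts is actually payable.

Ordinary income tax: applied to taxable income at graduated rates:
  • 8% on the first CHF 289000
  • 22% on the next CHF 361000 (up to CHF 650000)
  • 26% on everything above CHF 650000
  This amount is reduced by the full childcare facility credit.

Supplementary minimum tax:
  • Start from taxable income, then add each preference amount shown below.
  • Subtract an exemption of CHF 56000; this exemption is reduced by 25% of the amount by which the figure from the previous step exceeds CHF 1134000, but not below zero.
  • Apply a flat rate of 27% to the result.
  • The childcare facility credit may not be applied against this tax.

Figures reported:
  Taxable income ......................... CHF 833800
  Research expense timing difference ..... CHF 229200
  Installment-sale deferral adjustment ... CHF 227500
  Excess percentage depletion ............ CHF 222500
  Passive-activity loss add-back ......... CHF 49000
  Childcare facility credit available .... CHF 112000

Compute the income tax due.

Ordinary income tax:
  CHF 289000 × 8% = CHF 23120
  CHF 361000 × 22% = CHF 79420
  CHF 183800 × 26% = CHF 47788
  → CHF 150328
  Less childcare facility credit CHF 112000 → CHF 38328

Supplementary minimum tax:
  Adjusted income: CHF 833800 + CHF 229200 + CHF 227500 + CHF 222500 + CHF 49000 = CHF 1562000
  Exemption: 25% × (CHF 1562000 − CHF 1134000) = CHF 107000 ≥ CHF 56000, so the exemption is fully phased out
  Base: CHF 1562000 − CHF 0 = CHF 1562000
  CHF 1562000 × 27% = CHF 421740

CHF 421740 > CHF 38328, so the supplementary minimum tax is the binding amount.

CHF 421740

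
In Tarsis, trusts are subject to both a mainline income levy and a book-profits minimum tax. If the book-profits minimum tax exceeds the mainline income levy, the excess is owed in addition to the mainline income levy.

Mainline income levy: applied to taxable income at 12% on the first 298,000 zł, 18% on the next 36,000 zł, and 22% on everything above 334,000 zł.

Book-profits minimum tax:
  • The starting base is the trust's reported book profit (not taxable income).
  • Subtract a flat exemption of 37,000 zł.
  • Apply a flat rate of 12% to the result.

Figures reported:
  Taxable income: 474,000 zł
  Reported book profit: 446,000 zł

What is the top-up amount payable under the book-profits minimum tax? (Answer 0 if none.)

0 zł

Book-profits minimum tax:
  Base (reported book profit): 446,000 zł
  Less exemption 37,000 zł → base 409,000 zł
  409,000 zł × 12% = 49,080 zł

Mainline income levy:
  298,000 zł × 12% = 35,760 zł
  36,000 zł × 18% = 6,480 zł
  140,000 zł × 22% = 30,800 zł
  → 73,040 zł

49,080 zł ≤ 73,040 zł, so no add-on is due.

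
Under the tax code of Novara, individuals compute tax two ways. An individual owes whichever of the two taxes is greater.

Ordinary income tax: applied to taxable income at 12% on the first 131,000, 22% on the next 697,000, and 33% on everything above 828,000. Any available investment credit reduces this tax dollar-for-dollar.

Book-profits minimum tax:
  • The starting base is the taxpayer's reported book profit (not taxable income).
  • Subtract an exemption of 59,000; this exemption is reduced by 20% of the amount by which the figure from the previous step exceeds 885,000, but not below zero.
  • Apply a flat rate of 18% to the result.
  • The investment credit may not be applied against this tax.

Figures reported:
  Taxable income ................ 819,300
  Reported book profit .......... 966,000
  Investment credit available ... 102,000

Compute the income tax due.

166,176

Ordinary income tax:
  131,000 × 12% = 15,720
  688,300 × 22% = 151,426
  → 167,146
  Less investment credit 102,000 → 65,146

Book-profits minimum tax:
  Base (reported book profit): 966,000
  Exemption: 59,000 − 20% × (966,000 − 885,000) = 59,000 − 16,200 = 42,800
  Base: 966,000 − 42,800 = 923,200
  923,200 × 18% = 166,176

166,176 > 65,146, so the book-profits minimum tax is the binding amount.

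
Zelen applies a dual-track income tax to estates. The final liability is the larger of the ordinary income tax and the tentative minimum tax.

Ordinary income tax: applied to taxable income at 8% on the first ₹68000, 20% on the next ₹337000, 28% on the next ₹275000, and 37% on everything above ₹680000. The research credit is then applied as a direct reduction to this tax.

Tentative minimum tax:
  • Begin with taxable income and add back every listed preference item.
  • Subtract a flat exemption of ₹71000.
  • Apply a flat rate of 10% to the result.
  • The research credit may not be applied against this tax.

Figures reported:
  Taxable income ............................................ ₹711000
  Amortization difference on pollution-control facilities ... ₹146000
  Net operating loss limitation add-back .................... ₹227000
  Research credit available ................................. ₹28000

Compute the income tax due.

Tentative minimum tax:
  Adjusted income: ₹711000 + ₹146000 + ₹227000 = ₹1084000
  Less exemption ₹71000 → base ₹1013000
  ₹1013000 × 10% = ₹101300

Ordinary income tax:
  ₹68000 × 8% = ₹5440
  ₹337000 × 20% = ₹67400
  ₹275000 × 28% = ₹77000
  ₹31000 × 37% = ₹11470
  → ₹161310
  Less research credit ₹28000 → ₹133310

₹133310 > ₹101300, so the ordinary income tax governs.

₹133310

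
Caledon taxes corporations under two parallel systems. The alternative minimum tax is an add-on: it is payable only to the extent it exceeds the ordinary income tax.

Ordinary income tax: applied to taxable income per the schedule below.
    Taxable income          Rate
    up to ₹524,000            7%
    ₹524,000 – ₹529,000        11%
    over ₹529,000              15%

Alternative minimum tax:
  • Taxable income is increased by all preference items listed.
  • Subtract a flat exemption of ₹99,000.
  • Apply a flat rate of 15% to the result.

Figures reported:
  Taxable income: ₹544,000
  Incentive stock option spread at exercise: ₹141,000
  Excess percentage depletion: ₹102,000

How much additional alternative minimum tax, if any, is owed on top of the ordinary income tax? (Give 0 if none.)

Alternative minimum tax:
  Adjusted income: ₹544,000 + ₹141,000 + ₹102,000 = ₹787,000
  Less exemption ₹99,000 → base ₹688,000
  ₹688,000 × 15% = ₹103,200

Ordinary income tax:
  ₹524,000 × 7% = ₹36,680
  ₹5,000 × 11% = ₹550
  ₹15,000 × 15% = ₹2,250
  → ₹39,480

Excess of alternative minimum tax over ordinary income tax: ₹103,200 − ₹39,480 = ₹63,720.

₹63,720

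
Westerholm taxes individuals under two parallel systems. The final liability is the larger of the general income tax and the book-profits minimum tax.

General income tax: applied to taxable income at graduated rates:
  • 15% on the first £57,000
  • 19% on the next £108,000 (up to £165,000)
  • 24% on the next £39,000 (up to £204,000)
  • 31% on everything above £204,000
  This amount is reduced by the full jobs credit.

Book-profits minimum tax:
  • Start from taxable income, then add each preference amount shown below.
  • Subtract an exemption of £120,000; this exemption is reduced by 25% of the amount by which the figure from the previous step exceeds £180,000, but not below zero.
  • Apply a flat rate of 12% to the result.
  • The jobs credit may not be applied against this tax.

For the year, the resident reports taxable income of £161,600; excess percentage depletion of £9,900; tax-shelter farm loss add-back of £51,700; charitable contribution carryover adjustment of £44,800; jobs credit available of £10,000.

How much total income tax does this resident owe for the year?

General income tax:
  £57,000 × 15% = £8,550
  £104,600 × 19% = £19,874
  → £28,424
  Less jobs credit £10,000 → £18,424

Book-profits minimum tax:
  Adjusted income: £161,600 + £9,900 + £51,700 + £44,800 = £268,000
  Exemption: £120,000 − 25% × (£268,000 − £180,000) = £120,000 − £22,000 = £98,000
  Base: £268,000 − £98,000 = £170,000
  £170,000 × 12% = £20,400

£20,400 > £18,424, so the book-profits minimum tax is the binding amount.

£20,400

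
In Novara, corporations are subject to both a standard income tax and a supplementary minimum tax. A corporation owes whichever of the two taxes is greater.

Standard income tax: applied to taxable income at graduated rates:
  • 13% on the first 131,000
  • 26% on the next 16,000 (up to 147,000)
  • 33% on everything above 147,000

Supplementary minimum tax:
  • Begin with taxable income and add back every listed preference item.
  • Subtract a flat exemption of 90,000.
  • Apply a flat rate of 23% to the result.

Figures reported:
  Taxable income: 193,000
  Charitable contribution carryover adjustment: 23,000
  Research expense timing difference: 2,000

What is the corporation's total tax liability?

Supplementary minimum tax:
  Adjusted income: 193,000 + 23,000 + 2,000 = 218,000
  Less exemption 90,000 → base 128,000
  128,000 × 23% = 29,440

Standard income tax:
  131,000 × 13% = 17,030
  16,000 × 26% = 4,160
  46,000 × 33% = 15,180
  → 36,370

36,370 > 29,440, so the standard income tax governs.

36,370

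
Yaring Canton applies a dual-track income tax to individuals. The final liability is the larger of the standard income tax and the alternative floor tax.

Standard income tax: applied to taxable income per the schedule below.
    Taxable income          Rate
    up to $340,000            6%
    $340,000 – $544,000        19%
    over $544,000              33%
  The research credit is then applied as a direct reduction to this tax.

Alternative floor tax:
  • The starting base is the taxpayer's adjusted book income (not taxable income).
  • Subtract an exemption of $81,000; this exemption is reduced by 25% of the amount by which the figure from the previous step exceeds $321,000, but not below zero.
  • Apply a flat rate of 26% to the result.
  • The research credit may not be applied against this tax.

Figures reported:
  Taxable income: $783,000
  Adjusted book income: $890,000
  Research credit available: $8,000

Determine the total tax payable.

Standard income tax:
  $340,000 × 6% = $20,400
  $204,000 × 19% = $38,760
  $239,000 × 33% = $78,870
  → $138,030
  Less research credit $8,000 → $130,030

Alternative floor tax:
  Base (adjusted book income): $890,000
  Exemption: 25% × ($890,000 − $321,000) = $142,250 ≥ $81,000, so the exemption is fully phased out
  Base: $890,000 − $0 = $890,000
  $890,000 × 26% = $231,400

$231,400 > $130,030, so the alternative floor tax is the binding amount.

$231,400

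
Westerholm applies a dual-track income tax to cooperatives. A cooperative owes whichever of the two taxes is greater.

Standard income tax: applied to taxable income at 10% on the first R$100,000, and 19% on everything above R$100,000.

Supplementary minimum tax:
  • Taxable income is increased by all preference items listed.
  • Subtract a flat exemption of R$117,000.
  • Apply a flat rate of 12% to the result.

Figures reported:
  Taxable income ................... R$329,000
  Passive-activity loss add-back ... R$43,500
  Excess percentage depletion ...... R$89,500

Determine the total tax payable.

Standard income tax:
  R$100,000 × 10% = R$10,000
  R$229,000 × 19% = R$43,510
  → R$53,510

Supplementary minimum tax:
  Adjusted income: R$329,000 + R$43,500 + R$89,500 = R$462,000
  Less exemption R$117,000 → base R$345,000
  R$345,000 × 12% = R$41,400

R$53,510 > R$41,400, so the standard income tax governs.

R$53,510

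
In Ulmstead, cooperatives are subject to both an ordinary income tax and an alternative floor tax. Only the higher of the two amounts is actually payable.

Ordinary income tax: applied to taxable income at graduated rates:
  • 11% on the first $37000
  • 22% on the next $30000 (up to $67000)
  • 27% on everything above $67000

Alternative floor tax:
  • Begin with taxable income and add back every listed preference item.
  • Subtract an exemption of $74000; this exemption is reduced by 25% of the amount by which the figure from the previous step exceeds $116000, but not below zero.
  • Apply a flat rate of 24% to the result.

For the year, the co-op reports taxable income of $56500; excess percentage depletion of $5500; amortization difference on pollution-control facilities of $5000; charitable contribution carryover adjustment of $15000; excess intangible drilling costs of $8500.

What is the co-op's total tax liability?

$8360

Alternative floor tax:
  Adjusted income: $56500 + $5500 + $5000 + $15000 + $8500 = $90500
  Exemption: $90500 ≤ $116000, so full $74000 applies
  Base: $90500 − $74000 = $16500
  $16500 × 24% = $3960

Ordinary income tax:
  $37000 × 11% = $4070
  $19500 × 22% = $4290
  → $8360

$8360 > $3960, so the ordinary income tax governs.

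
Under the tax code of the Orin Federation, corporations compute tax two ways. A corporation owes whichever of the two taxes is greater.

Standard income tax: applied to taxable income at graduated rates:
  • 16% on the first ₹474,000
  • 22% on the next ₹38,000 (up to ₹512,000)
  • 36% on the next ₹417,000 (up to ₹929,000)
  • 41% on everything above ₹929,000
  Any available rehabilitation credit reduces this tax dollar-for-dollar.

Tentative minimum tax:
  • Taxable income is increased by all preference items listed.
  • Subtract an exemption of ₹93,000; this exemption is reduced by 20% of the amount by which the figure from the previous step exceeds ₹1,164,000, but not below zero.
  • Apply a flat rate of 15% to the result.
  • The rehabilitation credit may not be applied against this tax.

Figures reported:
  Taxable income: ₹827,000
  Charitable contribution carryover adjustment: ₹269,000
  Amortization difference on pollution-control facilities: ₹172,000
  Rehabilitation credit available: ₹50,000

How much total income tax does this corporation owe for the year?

₹179,370

Standard income tax:
  ₹474,000 × 16% = ₹75,840
  ₹38,000 × 22% = ₹8,360
  ₹315,000 × 36% = ₹113,400
  → ₹197,600
  Less rehabilitation credit ₹50,000 → ₹147,600

Tentative minimum tax:
  Adjusted income: ₹827,000 + ₹269,000 + ₹172,000 = ₹1,268,000
  Exemption: ₹93,000 − 20% × (₹1,268,000 − ₹1,164,000) = ₹93,000 − ₹20,800 = ₹72,200
  Base: ₹1,268,000 − ₹72,200 = ₹1,195,800
  ₹1,195,800 × 15% = ₹179,370

₹179,370 > ₹147,600, so the tentative minimum tax is the binding amount.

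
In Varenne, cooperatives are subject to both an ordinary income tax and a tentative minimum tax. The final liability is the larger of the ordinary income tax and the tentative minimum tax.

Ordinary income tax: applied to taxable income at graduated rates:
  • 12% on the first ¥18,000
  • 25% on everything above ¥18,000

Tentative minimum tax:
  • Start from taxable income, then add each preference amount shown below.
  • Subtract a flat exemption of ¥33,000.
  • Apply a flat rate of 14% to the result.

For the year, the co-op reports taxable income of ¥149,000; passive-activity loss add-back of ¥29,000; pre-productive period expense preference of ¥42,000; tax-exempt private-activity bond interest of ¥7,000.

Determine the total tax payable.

Ordinary income tax:
  ¥18,000 × 12% = ¥2,160
  ¥131,000 × 25% = ¥32,750
  → ¥34,910

Tentative minimum tax:
  Adjusted income: ¥149,000 + ¥29,000 + ¥42,000 + ¥7,000 = ¥227,000
  Less exemption ¥33,000 → base ¥194,000
  ¥194,000 × 14% = ¥27,160

¥34,910 > ¥27,160, so the ordinary income tax governs.

¥34,910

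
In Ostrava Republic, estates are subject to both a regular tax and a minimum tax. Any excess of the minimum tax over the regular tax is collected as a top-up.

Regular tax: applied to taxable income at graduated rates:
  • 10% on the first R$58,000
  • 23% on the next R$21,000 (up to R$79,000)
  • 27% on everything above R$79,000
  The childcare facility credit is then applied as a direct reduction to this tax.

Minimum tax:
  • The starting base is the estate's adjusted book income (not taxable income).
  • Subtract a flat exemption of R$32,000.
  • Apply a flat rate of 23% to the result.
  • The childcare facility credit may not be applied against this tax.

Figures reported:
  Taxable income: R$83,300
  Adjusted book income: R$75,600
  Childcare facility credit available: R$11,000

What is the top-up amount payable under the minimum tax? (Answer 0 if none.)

Minimum tax:
  Base (adjusted book income): R$75,600
  Less exemption R$32,000 → base R$43,600
  R$43,600 × 23% = R$10,028

Regular tax:
  R$58,000 × 10% = R$5,800
  R$21,000 × 23% = R$4,830
  R$4,300 × 27% = R$1,161
  → R$11,791
  Less childcare facility credit R$11,000 → R$791

Excess of minimum tax over regular tax: R$10,028 − R$791 = R$9,237.

R$9,237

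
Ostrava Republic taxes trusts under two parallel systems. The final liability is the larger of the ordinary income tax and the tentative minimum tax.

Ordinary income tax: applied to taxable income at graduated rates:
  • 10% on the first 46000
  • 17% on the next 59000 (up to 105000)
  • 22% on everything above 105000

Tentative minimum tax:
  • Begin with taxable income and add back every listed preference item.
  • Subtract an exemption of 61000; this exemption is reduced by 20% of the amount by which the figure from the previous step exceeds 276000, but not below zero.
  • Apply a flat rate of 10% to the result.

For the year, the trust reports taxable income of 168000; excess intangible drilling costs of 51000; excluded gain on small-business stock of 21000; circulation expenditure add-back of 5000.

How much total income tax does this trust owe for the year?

Tentative minimum tax:
  Adjusted income: 168000 + 51000 + 21000 + 5000 = 245000
  Exemption: 245000 ≤ 276000, so full 61000 applies
  Base: 245000 − 61000 = 184000
  184000 × 10% = 18400

Ordinary income tax:
  46000 × 10% = 4600
  59000 × 17% = 10030
  63000 × 22% = 13860
  → 28490

28490 > 18400, so the ordinary income tax governs.

28490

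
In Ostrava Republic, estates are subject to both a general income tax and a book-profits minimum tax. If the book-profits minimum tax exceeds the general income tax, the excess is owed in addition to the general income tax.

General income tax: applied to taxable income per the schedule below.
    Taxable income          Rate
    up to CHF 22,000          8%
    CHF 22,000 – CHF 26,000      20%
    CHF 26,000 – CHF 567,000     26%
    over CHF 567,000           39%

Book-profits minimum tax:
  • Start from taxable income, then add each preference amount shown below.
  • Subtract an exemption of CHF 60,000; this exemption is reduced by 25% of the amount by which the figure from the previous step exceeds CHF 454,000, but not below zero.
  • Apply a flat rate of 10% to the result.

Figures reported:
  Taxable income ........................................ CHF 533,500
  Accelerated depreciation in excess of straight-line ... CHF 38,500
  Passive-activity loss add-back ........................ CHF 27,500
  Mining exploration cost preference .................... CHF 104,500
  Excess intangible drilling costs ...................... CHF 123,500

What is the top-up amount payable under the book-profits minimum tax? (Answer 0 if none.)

CHF 0

Book-profits minimum tax:
  Adjusted income: CHF 533,500 + CHF 38,500 + CHF 27,500 + CHF 104,500 + CHF 123,500 = CHF 827,500
  Exemption: 25% × (CHF 827,500 − CHF 454,000) = CHF 93,375 ≥ CHF 60,000, so the exemption is fully phased out
  Base: CHF 827,500 − CHF 0 = CHF 827,500
  CHF 827,500 × 10% = CHF 82,750

General income tax:
  CHF 22,000 × 8% = CHF 1,760
  CHF 4,000 × 20% = CHF 800
  CHF 507,500 × 26% = CHF 131,950
  → CHF 134,510

CHF 82,750 ≤ CHF 134,510, so no add-on is due.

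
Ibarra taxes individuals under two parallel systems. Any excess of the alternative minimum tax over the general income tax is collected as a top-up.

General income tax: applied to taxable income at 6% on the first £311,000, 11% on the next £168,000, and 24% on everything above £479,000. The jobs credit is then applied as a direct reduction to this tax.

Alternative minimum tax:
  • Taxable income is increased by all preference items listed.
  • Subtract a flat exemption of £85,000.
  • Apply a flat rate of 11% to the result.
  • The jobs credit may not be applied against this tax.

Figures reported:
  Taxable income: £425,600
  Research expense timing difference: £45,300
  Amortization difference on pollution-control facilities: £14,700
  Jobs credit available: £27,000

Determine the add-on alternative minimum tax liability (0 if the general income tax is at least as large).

Alternative minimum tax:
  Adjusted income: £425,600 + £45,300 + £14,700 = £485,600
  Less exemption £85,000 → base £400,600
  £400,600 × 11% = £44,066

General income tax:
  £311,000 × 6% = £18,660
  £114,600 × 11% = £12,606
  → £31,266
  Less jobs credit £27,000 → £4,266

Excess of alternative minimum tax over general income tax: £44,066 − £4,266 = £39,800.

£39,800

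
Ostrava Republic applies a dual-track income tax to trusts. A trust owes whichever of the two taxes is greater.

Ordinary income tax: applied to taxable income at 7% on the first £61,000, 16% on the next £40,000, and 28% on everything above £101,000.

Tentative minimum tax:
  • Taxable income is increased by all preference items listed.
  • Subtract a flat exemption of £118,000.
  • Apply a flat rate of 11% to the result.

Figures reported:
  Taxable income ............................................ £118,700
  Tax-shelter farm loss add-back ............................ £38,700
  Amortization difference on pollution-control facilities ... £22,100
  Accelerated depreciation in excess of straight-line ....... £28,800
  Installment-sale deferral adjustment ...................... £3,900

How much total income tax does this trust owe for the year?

£15,626

Ordinary income tax:
  £61,000 × 7% = £4,270
  £40,000 × 16% = £6,400
  £17,700 × 28% = £4,956
  → £15,626

Tentative minimum tax:
  Adjusted income: £118,700 + £38,700 + £22,100 + £28,800 + £3,900 = £212,200
  Less exemption £118,000 → base £94,200
  £94,200 × 11% = £10,362

£15,626 > £10,362, so the ordinary income tax governs.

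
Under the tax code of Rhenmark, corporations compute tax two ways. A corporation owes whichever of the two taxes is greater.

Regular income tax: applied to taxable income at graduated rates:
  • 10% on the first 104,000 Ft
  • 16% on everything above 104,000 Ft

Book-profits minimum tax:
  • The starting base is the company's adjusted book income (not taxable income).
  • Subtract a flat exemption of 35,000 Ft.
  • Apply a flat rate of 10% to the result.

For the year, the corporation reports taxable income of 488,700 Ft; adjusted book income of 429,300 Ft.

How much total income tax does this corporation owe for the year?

Regular income tax:
  104,000 Ft × 10% = 10,400 Ft
  384,700 Ft × 16% = 61,552 Ft
  → 71,952 Ft

Book-profits minimum tax:
  Base (adjusted book income): 429,300 Ft
  Less exemption 35,000 Ft → base 394,300 Ft
  394,300 Ft × 10% = 39,430 Ft

71,952 Ft > 39,430 Ft, so the regular income tax governs.

71,952 Ft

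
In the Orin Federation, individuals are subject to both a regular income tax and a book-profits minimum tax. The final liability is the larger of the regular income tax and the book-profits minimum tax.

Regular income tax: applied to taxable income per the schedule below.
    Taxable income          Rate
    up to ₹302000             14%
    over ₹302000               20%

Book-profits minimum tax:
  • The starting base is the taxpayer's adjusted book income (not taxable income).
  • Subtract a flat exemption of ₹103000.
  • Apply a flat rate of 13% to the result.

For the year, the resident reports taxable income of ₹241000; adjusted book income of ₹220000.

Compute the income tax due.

Book-profits minimum tax:
  Base (adjusted book income): ₹220000
  Less exemption ₹103000 → base ₹117000
  ₹117000 × 13% = ₹15210

Regular income tax:
  ₹241000 × 14% = ₹33740

₹33740 > ₹15210, so the regular income tax governs.

₹33740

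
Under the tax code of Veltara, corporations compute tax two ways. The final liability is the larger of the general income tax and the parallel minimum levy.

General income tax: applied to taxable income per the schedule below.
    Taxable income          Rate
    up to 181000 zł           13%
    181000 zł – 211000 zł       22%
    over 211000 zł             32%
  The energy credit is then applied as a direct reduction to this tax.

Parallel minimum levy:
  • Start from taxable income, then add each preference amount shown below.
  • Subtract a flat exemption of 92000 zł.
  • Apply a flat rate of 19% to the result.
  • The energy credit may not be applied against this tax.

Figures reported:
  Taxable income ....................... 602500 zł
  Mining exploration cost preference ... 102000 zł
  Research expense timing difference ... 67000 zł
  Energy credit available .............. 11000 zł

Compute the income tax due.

144410 zł

General income tax:
  181000 zł × 13% = 23530 zł
  30000 zł × 22% = 6600 zł
  391500 zł × 32% = 125280 zł
  → 155410 zł
  Less energy credit 11000 zł → 144410 zł

Parallel minimum levy:
  Adjusted income: 602500 zł + 102000 zł + 67000 zł = 771500 zł
  Less exemption 92000 zł → base 679500 zł
  679500 zł × 19% = 129105 zł

144410 zł > 129105 zł, so the general income tax governs.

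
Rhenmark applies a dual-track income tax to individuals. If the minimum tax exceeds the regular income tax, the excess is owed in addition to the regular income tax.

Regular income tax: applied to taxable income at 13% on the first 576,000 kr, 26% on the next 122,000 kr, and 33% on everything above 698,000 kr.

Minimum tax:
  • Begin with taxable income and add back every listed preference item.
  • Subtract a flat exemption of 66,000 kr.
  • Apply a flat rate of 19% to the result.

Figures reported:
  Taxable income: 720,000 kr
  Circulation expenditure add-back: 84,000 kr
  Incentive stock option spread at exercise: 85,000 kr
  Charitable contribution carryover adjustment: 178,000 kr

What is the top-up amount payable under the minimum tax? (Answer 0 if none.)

Minimum tax:
  Adjusted income: 720,000 kr + 84,000 kr + 85,000 kr + 178,000 kr = 1,067,000 kr
  Less exemption 66,000 kr → base 1,001,000 kr
  1,001,000 kr × 19% = 190,190 kr

Regular income tax:
  576,000 kr × 13% = 74,880 kr
  122,000 kr × 26% = 31,720 kr
  22,000 kr × 33% = 7,260 kr
  → 113,860 kr

Excess of minimum tax over regular income tax: 190,190 kr − 113,860 kr = 76,330 kr.

76,330 kr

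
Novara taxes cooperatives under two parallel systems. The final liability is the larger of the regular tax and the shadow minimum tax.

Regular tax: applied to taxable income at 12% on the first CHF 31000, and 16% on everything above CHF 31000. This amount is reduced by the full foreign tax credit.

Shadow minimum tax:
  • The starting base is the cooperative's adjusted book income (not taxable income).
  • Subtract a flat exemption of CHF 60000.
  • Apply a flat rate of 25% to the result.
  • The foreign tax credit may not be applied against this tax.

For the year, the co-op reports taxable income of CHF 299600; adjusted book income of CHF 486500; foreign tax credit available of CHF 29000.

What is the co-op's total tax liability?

Shadow minimum tax:
  Base (adjusted book income): CHF 486500
  Less exemption CHF 60000 → base CHF 426500
  CHF 426500 × 25% = CHF 106625

Regular tax:
  CHF 31000 × 12% = CHF 3720
  CHF 268600 × 16% = CHF 42976
  → CHF 46696
  Less foreign tax credit CHF 29000 → CHF 17696

CHF 106625 > CHF 17696, so the shadow minimum tax is the binding amount.

CHF 106625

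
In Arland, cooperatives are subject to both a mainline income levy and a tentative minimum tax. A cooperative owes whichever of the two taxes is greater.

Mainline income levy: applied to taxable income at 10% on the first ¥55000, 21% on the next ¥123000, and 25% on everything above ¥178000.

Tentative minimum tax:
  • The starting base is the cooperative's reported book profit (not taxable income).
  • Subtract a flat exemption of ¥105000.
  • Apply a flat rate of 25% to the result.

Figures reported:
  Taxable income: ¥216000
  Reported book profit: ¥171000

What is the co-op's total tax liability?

Tentative minimum tax:
  Base (reported book profit): ¥171000
  Less exemption ¥105000 → base ¥66000
  ¥66000 × 25% = ¥16500

Mainline income levy:
  ¥55000 × 10% = ¥5500
  ¥123000 × 21% = ¥25830
  ¥38000 × 25% = ¥9500
  → ¥40830

¥40830 > ¥16500, so the mainline income levy governs.

¥40830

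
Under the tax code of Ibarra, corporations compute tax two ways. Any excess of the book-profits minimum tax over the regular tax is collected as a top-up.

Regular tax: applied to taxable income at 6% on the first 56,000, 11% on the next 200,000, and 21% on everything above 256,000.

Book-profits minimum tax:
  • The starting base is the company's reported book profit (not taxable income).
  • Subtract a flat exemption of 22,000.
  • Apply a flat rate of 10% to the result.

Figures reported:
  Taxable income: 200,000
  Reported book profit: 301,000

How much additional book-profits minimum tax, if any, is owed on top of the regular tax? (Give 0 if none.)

Book-profits minimum tax:
  Base (reported book profit): 301,000
  Less exemption 22,000 → base 279,000
  279,000 × 10% = 27,900

Regular tax:
  56,000 × 6% = 3,360
  144,000 × 11% = 15,840
  → 19,200

Excess of book-profits minimum tax over regular tax: 27,900 − 19,200 = 8,700.

8,700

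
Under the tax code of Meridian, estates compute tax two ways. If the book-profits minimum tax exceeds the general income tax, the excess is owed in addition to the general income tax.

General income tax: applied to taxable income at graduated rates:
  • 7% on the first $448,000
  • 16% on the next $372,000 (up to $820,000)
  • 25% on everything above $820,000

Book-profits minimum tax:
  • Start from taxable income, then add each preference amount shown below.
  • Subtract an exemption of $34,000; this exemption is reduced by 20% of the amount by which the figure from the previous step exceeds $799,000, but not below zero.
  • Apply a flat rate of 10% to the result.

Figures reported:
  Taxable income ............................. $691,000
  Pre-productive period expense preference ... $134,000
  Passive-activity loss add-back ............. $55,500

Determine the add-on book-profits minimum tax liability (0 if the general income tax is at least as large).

General income tax:
  $448,000 × 7% = $31,360
  $243,000 × 16% = $38,880
  → $70,240

Book-profits minimum tax:
  Adjusted income: $691,000 + $134,000 + $55,500 = $880,500
  Exemption: $34,000 − 20% × ($880,500 − $799,000) = $34,000 − $16,300 = $17,700
  Base: $880,500 − $17,700 = $862,800
  $862,800 × 10% = $86,280

Excess of book-profits minimum tax over general income tax: $86,280 − $70,240 = $16,040.

$16,040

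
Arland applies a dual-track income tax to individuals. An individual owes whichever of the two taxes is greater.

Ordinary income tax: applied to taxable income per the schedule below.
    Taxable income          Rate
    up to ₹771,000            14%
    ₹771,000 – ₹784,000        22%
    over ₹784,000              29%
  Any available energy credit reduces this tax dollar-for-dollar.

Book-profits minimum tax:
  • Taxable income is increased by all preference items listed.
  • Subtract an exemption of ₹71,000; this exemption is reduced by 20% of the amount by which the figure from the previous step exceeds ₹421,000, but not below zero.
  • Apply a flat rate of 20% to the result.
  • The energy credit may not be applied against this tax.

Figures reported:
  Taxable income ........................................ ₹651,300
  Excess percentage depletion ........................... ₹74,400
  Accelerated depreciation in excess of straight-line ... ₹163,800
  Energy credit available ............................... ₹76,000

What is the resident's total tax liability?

Ordinary income tax:
  ₹651,300 × 14% = ₹91,182
  Less energy credit ₹76,000 → ₹15,182

Book-profits minimum tax:
  Adjusted income: ₹651,300 + ₹74,400 + ₹163,800 = ₹889,500
  Exemption: 20% × (₹889,500 − ₹421,000) = ₹93,700 ≥ ₹71,000, so the exemption is fully phased out
  Base: ₹889,500 − ₹0 = ₹889,500
  ₹889,500 × 20% = ₹177,900

₹177,900 > ₹15,182, so the book-profits minimum tax is the binding amount.

₹177,900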